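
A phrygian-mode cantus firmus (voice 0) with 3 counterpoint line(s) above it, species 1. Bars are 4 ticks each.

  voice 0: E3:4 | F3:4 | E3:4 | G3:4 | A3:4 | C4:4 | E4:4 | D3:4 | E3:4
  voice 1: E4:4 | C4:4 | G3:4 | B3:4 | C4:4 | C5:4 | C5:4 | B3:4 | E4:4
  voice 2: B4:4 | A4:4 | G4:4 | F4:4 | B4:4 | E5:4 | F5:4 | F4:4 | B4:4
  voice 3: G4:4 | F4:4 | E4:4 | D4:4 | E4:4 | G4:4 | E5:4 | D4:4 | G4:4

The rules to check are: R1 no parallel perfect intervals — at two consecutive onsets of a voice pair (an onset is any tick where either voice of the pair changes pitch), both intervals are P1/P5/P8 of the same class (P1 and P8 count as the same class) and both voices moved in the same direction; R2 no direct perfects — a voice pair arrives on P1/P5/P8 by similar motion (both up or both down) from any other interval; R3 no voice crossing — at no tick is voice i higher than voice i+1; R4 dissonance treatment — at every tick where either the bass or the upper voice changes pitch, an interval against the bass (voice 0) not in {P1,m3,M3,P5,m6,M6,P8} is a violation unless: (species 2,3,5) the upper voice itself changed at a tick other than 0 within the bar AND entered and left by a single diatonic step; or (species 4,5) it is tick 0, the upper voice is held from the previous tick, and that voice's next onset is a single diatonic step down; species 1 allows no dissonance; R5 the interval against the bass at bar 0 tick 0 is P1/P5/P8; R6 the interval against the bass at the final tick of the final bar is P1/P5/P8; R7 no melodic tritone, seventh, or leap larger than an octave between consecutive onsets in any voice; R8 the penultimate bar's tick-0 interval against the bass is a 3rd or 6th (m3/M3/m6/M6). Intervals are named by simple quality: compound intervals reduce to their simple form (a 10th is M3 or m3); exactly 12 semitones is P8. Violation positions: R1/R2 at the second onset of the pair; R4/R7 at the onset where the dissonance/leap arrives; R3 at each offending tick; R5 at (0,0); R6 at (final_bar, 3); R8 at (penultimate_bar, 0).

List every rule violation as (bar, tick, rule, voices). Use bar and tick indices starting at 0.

bar 0: v0=E3 v1=E4 v2=B4 v3=G4 downbeat m3
bar 1: v0=F3 v1=C4 v2=A4 v3=F4 downbeat P8
bar 2: v0=E3 v1=G3 v2=G4 v3=E4 downbeat P8
bar 3: v0=G3 v1=B3 v2=F4 v3=D4 downbeat P5
bar 4: v0=A3 v1=C4 v2=B4 v3=E4 downbeat P5
bar 5: v0=C4 v1=C5 v2=E5 v3=G4 downbeat P5
bar 6: v0=E4 v1=C5 v2=F5 v3=E5 downbeat P8
bar 7: v0=D3 v1=B3 v2=F4 v3=D4 downbeat P8
bar 8: v0=E3 v1=E4 v2=B4 v3=G4 downbeat m3
  -> R3 @ bar 0 tick 0 v(2, 3): B4 above G4
  -> R5 @ bar 0 tick 0 v(0, 3): opens on m3
  -> R3 @ bar 0 tick 1 v(2, 3): B4 above G4
  -> R3 @ bar 0 tick 2 v(2, 3): B4 above G4
  -> R3 @ bar 0 tick 3 v(2, 3): B4 above G4
  -> R3 @ bar 1 tick 0 v(2, 3): A4 above F4
  -> R3 @ bar 1 tick 1 v(2, 3): A4 above F4
  -> R3 @ bar 1 tick 2 v(2, 3): A4 above F4
  -> R3 @ bar 1 tick 3 v(2, 3): A4 above F4
  -> R1 @ bar 2 tick 0 v(0, 3): F3/F4 P8 -> E3/E4 P8 similar
  -> R2 @ bar 2 tick 0 v(1, 2): C4/A4 M6 -> G3/G4 P8 similar
  -> R3 @ bar 2 tick 0 v(2, 3): G4 above E4
  -> R3 @ bar 2 tick 1 v(2, 3): G4 above E4
  -> R3 @ bar 2 tick 2 v(2, 3): G4 above E4
  -> R3 @ bar 2 tick 3 v(2, 3): G4 above E4
  -> R3 @ bar 3 tick 0 v(2, 3): F4 above D4
  -> R4 @ bar 3 tick 0 v(0, 2): G3/F4 m7 untreated
  -> R3 @ bar 3 tick 1 v(2, 3): F4 above D4
  -> R3 @ bar 3 tick 2 v(2, 3): F4 above D4
  -> R3 @ bar 3 tick 3 v(2, 3): F4 above D4
  -> R1 @ bar 4 tick 0 v(0, 3): G3/D4 P5 -> A3/E4 P5 similar
  -> R2 @ bar 4 tick 0 v(2, 3): F4/D4 m3 -> B4/E4 P5 similar
  -> R3 @ bar 4 tick 0 v(2, 3): B4 above E4
  -> R4 @ bar 4 tick 0 v(0, 2): A3/B4 M2 untreated
  -> R7 @ bar 4 tick 0 v(2,): F4->B4 leap 6st
  -> R3 @ bar 4 tick 1 v(2, 3): B4 above E4
  -> R3 @ bar 4 tick 2 v(2, 3): B4 above E4
  -> R3 @ bar 4 tick 3 v(2, 3): B4 above E4
  -> R1 @ bar 5 tick 0 v(0, 3): A3/E4 P5 -> C4/G4 P5 similar
  -> R2 @ bar 5 tick 0 v(0, 1): A3/C4 m3 -> C4/C5 P8 similar
  -> R3 @ bar 5 tick 0 v(2, 3): E5 above G4
  -> R3 @ bar 5 tick 1 v(2, 3): E5 above G4
  -> R3 @ bar 5 tick 2 v(2, 3): E5 above G4
  -> R3 @ bar 5 tick 3 v(2, 3): E5 above G4
  -> R2 @ bar 6 tick 0 v(0, 3): C4/G4 P5 -> E4/E5 P8 similar
  -> R3 @ bar 6 tick 0 v(2, 3): F5 above E5
  -> R4 @ bar 6 tick 0 v(0, 2): E4/F5 m2 untreated
  -> R3 @ bar 6 tick 1 v(2, 3): F5 above E5
  -> R3 @ bar 6 tick 2 v(2, 3): F5 above E5
  -> R3 @ bar 6 tick 3 v(2, 3): F5 above E5
  -> R1 @ bar 7 tick 0 v(0, 3): E4/E5 P8 -> D3/D4 P8 similar
  -> R3 @ bar 7 tick 0 v(2, 3): F4 above D4
  -> R7 @ bar 7 tick 0 v(0,): E4->D3 leap 14st
  -> R7 @ bar 7 tick 0 v(1,): C5->B3 leap 13st
  -> R7 @ bar 7 tick 0 v(3,): E5->D4 leap 14st
  -> R8 @ bar 7 tick 0 v(0, 3): penult P8 not 3rd/6th
  -> R3 @ bar 7 tick 1 v(2, 3): F4 above D4
  -> R3 @ bar 7 tick 2 v(2, 3): F4 above D4
  -> R3 @ bar 7 tick 3 v(2, 3): F4 above D4
  -> R2 @ bar 8 tick 0 v(0, 1): D3/B3 M6 -> E3/E4 P8 similar
  -> R2 @ bar 8 tick 0 v(0, 2): D3/F4 m3 -> E3/B4 P5 similar
  -> R2 @ bar 8 tick 0 v(1, 2): B3/F4 TT -> E4/B4 P5 similar
  -> R3 @ bar 8 tick 0 v(2, 3): B4 above G4
  -> R7 @ bar 8 tick 0 v(2,): F4->B4 leap 6st
  -> R3 @ bar 8 tick 1 v(2, 3): B4 above G4
  -> R3 @ bar 8 tick 2 v(2, 3): B4 above G4
  -> R3 @ bar 8 tick 3 v(2, 3): B4 above G4
  -> R6 @ bar 8 tick 3 v(0, 3): closes on m3

(0, 0, R3, (2, 3))
(0, 0, R5, (0, 3))
(0, 1, R3, (2, 3))
(0, 2, R3, (2, 3))
(0, 3, R3, (2, 3))
(1, 0, R3, (2, 3))
(1, 1, R3, (2, 3))
(1, 2, R3, (2, 3))
(1, 3, R3, (2, 3))
(2, 0, R1, (0, 3))
(2, 0, R2, (1, 2))
(2, 0, R3, (2, 3))
(2, 1, R3, (2, 3))
(2, 2, R3, (2, 3))
(2, 3, R3, (2, 3))
(3, 0, R3, (2, 3))
(3, 0, R4, (0, 2))
(3, 1, R3, (2, 3))
(3, 2, R3, (2, 3))
(3, 3, R3, (2, 3))
(4, 0, R1, (0, 3))
(4, 0, R2, (2, 3))
(4, 0, R3, (2, 3))
(4, 0, R4, (0, 2))
(4, 0, R7, (2,))
(4, 1, R3, (2, 3))
(4, 2, R3, (2, 3))
(4, 3, R3, (2, 3))
(5, 0, R1, (0, 3))
(5, 0, R2, (0, 1))
(5, 0, R3, (2, 3))
(5, 1, R3, (2, 3))
(5, 2, R3, (2, 3))
(5, 3, R3, (2, 3))
(6, 0, R2, (0, 3))
(6, 0, R3, (2, 3))
(6, 0, R4, (0, 2))
(6, 1, R3, (2, 3))
(6, 2, R3, (2, 3))
(6, 3, R3, (2, 3))
(7, 0, R1, (0, 3))
(7, 0, R3, (2, 3))
(7, 0, R7, (0,))
(7, 0, R7, (1,))
(7, 0, R7, (3,))
(7, 0, R8, (0, 3))
(7, 1, R3, (2, 3))
(7, 2, R3, (2, 3))
(7, 3, R3, (2, 3))
(8, 0, R2, (0, 1))
(8, 0, R2, (0, 2))
(8, 0, R2, (1, 2))
(8, 0, R3, (2, 3))
(8, 0, R7, (2,))
(8, 1, R3, (2, 3))
(8, 2, R3, (2, 3))
(8, 3, R3, (2, 3))
(8, 3, R6, (0, 3))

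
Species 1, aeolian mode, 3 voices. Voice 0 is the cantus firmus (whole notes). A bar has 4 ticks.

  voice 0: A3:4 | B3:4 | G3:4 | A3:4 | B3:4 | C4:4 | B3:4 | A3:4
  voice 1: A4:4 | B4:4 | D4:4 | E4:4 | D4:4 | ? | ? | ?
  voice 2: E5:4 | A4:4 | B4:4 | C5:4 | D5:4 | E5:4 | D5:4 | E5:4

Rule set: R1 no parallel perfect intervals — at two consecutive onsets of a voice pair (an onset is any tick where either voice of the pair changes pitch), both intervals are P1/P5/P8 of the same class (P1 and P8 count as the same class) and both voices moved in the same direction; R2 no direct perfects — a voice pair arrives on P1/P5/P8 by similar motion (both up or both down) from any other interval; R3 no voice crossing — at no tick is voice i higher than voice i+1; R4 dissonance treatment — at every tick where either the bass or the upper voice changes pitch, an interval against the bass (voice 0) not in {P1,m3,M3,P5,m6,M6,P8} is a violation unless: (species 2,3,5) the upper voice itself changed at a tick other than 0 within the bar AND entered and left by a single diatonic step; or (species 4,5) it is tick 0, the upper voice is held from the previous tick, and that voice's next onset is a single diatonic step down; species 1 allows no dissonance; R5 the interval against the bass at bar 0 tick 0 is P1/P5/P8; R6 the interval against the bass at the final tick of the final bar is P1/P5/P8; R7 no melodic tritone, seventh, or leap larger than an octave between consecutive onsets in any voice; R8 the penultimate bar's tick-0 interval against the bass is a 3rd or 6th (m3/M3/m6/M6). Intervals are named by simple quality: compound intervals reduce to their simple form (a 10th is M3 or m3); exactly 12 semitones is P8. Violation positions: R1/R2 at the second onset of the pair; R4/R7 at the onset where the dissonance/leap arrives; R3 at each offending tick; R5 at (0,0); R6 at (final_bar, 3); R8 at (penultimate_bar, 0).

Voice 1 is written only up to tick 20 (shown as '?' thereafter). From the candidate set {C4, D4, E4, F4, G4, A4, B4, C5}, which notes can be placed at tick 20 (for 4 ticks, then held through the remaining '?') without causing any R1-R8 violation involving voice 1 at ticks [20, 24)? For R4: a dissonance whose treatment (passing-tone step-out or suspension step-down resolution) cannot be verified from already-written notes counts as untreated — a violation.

C4: legal
D4: violates R4
E4: violates R1
F4: violates R4
G4: violates R2
A4: violates R2
B4: violates R4
C5: violates R2,R7

{C4}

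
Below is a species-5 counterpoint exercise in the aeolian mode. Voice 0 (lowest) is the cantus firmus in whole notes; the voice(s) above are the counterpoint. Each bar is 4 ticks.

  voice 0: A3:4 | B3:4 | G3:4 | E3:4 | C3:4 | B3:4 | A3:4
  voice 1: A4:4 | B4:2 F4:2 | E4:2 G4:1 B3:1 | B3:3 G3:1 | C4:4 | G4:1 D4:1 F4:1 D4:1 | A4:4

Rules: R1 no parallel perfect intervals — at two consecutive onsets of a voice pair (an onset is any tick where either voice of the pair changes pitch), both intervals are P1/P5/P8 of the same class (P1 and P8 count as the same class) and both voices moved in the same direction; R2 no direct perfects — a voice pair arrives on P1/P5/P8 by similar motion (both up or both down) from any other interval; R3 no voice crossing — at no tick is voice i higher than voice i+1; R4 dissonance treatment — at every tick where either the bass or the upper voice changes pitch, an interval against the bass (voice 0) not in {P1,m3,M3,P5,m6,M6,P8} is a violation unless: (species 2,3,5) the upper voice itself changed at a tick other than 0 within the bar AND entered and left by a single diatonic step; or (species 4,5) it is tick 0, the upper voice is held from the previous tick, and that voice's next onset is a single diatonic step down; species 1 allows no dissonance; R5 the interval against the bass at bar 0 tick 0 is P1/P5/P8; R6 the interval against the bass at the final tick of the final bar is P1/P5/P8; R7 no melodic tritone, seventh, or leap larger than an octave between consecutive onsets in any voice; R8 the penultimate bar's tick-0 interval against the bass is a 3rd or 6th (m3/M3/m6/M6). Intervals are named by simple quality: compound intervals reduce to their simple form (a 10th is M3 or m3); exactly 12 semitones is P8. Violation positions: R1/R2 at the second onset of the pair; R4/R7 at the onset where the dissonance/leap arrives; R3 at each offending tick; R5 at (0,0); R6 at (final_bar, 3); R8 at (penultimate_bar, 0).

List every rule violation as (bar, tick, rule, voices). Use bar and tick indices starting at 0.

bar 0: v0=A3 v1=A4 downbeat P8
bar 1: v0=B3 v1=B4 downbeat P8
bar 2: v0=G3 v1=E4 downbeat M6
bar 3: v0=E3 v1=B3 downbeat P5
bar 4: v0=C3 v1=C4 downbeat P8
bar 5: v0=B3 v1=G4 downbeat m6
bar 6: v0=A3 v1=A4 downbeat P8
  -> R1 @ bar 1 tick 0 v(0, 1): A3/A4 P8 -> B3/B4 P8 similar
  -> R4 @ bar 1 tick 2 v(0, 1): B3/F4 TT untreated
  -> R7 @ bar 1 tick 2 v(1,): B4->F4 leap 6st
  -> R7 @ bar 5 tick 0 v(0,): C3->B3 leap 11st
  -> R4 @ bar 5 tick 2 v(0, 1): B3/F4 TT untreated

(1, 0, R1, (0, 1))
(1, 2, R4, (0, 1))
(1, 2, R7, (1,))
(5, 0, R7, (0,))
(5, 2, R4, (0, 1))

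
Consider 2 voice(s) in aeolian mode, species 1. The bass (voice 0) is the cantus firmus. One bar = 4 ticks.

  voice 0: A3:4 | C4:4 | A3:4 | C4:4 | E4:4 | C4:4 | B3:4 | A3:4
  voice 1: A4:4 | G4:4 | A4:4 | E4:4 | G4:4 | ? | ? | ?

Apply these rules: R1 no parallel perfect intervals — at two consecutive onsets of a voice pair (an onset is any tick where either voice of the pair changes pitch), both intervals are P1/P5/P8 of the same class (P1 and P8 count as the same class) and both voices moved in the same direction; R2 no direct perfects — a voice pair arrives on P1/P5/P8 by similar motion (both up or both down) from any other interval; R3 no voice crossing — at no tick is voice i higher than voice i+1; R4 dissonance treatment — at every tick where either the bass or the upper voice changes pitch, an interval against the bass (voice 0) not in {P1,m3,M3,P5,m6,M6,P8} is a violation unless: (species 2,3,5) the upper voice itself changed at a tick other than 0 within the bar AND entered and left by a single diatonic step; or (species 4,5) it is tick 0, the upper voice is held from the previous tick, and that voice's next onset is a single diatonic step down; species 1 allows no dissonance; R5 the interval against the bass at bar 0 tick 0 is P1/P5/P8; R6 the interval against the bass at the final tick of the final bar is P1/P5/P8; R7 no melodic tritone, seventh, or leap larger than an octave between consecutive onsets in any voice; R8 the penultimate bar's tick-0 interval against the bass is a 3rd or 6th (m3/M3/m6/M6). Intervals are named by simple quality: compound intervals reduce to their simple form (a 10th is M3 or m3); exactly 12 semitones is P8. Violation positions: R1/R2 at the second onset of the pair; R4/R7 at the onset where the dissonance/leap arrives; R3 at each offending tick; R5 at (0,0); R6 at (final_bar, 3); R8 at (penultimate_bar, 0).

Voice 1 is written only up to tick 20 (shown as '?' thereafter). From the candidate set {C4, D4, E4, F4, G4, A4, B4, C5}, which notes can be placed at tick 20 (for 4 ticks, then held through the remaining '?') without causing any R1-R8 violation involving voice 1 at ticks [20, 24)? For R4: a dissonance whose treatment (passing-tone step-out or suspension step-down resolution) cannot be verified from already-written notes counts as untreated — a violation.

{A4, C5, E4, G4}

C4: violates R2
D4: violates R4
E4: legal
F4: violates R4
G4: legal
A4: legal
B4: violates R4
C5: legal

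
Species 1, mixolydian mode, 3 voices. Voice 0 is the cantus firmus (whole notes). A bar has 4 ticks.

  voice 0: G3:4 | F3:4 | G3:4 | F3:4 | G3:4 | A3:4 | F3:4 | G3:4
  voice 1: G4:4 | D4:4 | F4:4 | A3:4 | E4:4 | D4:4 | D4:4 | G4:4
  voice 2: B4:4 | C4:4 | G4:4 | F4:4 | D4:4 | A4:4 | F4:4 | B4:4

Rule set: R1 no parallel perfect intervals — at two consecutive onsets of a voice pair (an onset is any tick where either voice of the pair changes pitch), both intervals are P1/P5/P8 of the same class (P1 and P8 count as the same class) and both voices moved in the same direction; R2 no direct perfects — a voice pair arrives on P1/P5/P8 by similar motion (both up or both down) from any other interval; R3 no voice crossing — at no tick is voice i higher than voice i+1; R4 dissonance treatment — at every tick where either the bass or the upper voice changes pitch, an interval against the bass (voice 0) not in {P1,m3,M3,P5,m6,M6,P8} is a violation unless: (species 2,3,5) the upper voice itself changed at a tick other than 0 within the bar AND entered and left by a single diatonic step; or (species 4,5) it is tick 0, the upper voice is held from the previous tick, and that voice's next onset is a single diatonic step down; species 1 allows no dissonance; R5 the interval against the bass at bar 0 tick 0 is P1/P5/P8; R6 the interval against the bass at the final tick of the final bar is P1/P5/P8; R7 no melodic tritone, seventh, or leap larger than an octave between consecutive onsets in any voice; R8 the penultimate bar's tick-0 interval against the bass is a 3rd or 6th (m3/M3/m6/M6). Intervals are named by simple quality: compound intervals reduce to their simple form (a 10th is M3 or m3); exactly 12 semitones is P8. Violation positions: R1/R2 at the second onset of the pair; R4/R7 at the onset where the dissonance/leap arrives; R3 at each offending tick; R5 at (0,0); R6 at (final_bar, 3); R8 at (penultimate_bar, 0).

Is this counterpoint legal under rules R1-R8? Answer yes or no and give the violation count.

No (21 violations)

bar 0: v0=G3 v1=G4 v2=B4 (M3)
bar 1: v0=F3 v1=D4 v2=C4 (P5)
bar 2: v0=G3 v1=F4 v2=G4 (P8)
bar 3: v0=F3 v1=A3 v2=F4 (P8)
bar 4: v0=G3 v1=E4 v2=D4 (P5)
bar 5: v0=A3 v1=D4 v2=A4 (P8)
bar 6: v0=F3 v1=D4 v2=F4 (P8)
bar 7: v0=G3 v1=G4 v2=B4 (M3)
  R5 @ bar0.0: opens on M3
  R2 @ bar1.0: G3/B4 M3 -> F3/C4 P5 similar
  R3 @ bar1.0: D4 above C4
  R7 @ bar1.0: B4->C4 leap 11st
  R3 @ bar1.1: D4 above C4
  R3 @ bar1.2: D4 above C4
  R3 @ bar1.3: D4 above C4
  R2 @ bar2.0: F3/C4 P5 -> G3/G4 P8 similar
  R4 @ bar2.0: G3/F4 m7 untreated
  R1 @ bar3.0: G3/G4 P8 -> F3/F4 P8 similar
  R3 @ bar4.0: E4 above D4
  R3 @ bar4.1: E4 above D4
  R3 @ bar4.2: E4 above D4
  R3 @ bar4.3: E4 above D4
  R2 @ bar5.0: G3/D4 P5 -> A3/A4 P8 similar
  R4 @ bar5.0: A3/D4 P4 untreated
  R1 @ bar6.0: A3/A4 P8 -> F3/F4 P8 similar
  R8 @ bar6.0: penult P8 not 3rd/6th
  R2 @ bar7.0: F3/D4 M6 -> G3/G4 P8 similar
  R7 @ bar7.0: F4->B4 leap 6st
  R6 @ bar7.3: closes on M3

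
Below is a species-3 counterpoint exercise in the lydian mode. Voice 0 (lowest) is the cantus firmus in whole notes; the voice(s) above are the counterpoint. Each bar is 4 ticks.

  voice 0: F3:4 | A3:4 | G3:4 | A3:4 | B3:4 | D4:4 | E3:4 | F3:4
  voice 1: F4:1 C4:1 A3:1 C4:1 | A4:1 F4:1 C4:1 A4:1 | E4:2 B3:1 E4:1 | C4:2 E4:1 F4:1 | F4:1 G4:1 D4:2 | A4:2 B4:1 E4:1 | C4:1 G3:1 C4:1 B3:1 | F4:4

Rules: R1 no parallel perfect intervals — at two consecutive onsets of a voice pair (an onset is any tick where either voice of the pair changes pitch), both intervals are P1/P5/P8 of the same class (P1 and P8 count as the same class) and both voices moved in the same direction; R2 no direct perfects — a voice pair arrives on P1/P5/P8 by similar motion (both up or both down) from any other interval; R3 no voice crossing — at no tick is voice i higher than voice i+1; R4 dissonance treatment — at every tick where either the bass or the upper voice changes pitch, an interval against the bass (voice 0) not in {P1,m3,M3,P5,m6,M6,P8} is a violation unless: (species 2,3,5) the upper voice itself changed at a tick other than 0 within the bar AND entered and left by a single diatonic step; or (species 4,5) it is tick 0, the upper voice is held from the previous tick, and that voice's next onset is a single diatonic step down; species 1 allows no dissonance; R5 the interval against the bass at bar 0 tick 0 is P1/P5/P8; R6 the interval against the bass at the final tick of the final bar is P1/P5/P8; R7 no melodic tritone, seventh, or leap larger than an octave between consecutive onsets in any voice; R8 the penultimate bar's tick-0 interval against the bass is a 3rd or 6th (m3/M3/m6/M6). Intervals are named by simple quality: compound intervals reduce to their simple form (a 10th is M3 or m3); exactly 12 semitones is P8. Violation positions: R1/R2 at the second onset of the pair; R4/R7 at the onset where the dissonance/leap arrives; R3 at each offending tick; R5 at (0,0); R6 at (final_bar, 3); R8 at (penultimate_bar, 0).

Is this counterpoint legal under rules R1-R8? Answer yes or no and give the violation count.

bar 0: v0=F3 v1=F4 (P8)
bar 1: v0=A3 v1=A4 (P8)
bar 2: v0=G3 v1=E4 (M6)
bar 3: v0=A3 v1=C4 (m3)
bar 4: v0=B3 v1=F4 (TT)
bar 5: v0=D4 v1=A4 (P5)
bar 6: v0=E3 v1=C4 (m6)
bar 7: v0=F3 v1=F4 (P8)
  R2 @ bar1.0: F3/C4 P5 -> A3/A4 P8 similar
  R4 @ bar4.0: B3/F4 TT untreated
  R2 @ bar5.0: B3/D4 m3 -> D4/A4 P5 similar
  R4 @ bar5.3: D4/E4 M2 untreated
  R7 @ bar6.0: D4->E3 leap 10st
  R2 @ bar7.0: E3/B3 P5 -> F3/F4 P8 similar
  R7 @ bar7.0: B3->F4 leap 6st

No (7 violations)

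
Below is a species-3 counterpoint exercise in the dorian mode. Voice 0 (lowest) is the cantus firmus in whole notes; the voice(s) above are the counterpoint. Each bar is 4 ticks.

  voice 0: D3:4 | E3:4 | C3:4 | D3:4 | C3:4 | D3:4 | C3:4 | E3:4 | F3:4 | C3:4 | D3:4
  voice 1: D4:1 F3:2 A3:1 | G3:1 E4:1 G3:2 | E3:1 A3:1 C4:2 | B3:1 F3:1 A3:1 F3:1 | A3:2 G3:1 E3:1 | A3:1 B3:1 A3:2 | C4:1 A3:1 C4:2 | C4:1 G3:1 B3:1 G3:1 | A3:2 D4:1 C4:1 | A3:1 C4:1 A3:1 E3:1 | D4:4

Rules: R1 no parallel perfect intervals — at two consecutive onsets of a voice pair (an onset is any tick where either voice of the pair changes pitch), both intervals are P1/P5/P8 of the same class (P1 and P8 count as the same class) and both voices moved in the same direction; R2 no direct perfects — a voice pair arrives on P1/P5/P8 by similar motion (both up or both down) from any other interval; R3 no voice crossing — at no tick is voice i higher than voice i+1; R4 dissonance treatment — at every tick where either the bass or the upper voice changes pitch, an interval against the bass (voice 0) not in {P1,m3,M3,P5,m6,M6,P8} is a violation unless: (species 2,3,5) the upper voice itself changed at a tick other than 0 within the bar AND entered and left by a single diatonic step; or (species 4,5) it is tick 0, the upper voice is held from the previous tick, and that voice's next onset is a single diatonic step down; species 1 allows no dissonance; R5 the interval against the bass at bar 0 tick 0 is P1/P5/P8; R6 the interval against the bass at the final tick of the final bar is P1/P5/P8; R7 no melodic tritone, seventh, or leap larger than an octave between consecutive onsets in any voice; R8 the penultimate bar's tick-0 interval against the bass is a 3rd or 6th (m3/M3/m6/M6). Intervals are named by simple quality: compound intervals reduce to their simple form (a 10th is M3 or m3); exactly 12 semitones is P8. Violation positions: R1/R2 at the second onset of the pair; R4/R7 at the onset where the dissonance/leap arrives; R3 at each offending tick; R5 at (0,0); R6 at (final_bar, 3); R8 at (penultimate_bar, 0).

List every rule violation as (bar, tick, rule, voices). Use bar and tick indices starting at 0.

(3, 1, R7, (1,))
(5, 0, R2, (0, 1))
(10, 0, R2, (0, 1))
(10, 0, R7, (1,))

bar 0: v0=D3 v1=D4 downbeat P8
bar 1: v0=E3 v1=G3 downbeat m3
bar 2: v0=C3 v1=E3 downbeat M3
bar 3: v0=D3 v1=B3 downbeat M6
bar 4: v0=C3 v1=A3 downbeat M6
bar 5: v0=D3 v1=A3 downbeat P5
bar 6: v0=C3 v1=C4 downbeat P8
bar 7: v0=E3 v1=C4 downbeat m6
bar 8: v0=F3 v1=A3 downbeat M3
bar 9: v0=C3 v1=A3 downbeat M6
bar 10: v0=D3 v1=D4 downbeat P8
  -> R7 @ bar 3 tick 1 v(1,): B3->F3 leap 6st
  -> R2 @ bar 5 tick 0 v(0, 1): C3/E3 M3 -> D3/A3 P5 similar
  -> R2 @ bar 10 tick 0 v(0, 1): C3/E3 M3 -> D3/D4 P8 similar
  -> R7 @ bar 10 tick 0 v(1,): E3->D4 leap 10st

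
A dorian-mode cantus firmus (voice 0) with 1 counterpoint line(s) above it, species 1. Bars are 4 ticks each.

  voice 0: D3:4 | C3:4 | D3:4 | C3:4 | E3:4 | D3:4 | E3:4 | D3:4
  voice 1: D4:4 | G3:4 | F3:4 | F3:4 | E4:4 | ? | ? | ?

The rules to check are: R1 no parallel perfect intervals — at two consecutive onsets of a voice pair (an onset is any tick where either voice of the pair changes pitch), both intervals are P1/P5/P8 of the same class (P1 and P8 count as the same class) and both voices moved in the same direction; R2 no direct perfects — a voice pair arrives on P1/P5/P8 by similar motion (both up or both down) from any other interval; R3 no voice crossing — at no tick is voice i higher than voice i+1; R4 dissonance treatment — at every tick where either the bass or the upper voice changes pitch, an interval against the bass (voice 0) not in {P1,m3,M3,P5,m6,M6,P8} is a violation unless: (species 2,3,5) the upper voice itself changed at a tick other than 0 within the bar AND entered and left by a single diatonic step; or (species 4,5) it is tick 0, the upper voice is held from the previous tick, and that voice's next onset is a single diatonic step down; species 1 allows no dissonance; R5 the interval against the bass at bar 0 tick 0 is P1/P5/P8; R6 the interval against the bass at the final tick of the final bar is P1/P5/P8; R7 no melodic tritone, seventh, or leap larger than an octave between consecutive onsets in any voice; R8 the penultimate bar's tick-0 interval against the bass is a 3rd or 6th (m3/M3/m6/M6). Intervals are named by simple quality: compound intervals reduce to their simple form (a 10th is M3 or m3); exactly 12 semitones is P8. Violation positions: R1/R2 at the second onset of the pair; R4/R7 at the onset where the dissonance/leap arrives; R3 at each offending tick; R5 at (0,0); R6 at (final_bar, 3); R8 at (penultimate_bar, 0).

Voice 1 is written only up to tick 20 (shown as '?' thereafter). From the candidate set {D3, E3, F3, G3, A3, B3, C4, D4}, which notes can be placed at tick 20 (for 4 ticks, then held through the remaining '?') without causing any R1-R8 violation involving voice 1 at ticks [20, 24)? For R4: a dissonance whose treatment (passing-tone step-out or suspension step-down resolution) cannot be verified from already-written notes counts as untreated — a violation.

{B3}

D3: violates R1,R7
E3: violates R4
F3: violates R7
G3: violates R4
A3: violates R2
B3: legal
C4: violates R4
D4: violates R1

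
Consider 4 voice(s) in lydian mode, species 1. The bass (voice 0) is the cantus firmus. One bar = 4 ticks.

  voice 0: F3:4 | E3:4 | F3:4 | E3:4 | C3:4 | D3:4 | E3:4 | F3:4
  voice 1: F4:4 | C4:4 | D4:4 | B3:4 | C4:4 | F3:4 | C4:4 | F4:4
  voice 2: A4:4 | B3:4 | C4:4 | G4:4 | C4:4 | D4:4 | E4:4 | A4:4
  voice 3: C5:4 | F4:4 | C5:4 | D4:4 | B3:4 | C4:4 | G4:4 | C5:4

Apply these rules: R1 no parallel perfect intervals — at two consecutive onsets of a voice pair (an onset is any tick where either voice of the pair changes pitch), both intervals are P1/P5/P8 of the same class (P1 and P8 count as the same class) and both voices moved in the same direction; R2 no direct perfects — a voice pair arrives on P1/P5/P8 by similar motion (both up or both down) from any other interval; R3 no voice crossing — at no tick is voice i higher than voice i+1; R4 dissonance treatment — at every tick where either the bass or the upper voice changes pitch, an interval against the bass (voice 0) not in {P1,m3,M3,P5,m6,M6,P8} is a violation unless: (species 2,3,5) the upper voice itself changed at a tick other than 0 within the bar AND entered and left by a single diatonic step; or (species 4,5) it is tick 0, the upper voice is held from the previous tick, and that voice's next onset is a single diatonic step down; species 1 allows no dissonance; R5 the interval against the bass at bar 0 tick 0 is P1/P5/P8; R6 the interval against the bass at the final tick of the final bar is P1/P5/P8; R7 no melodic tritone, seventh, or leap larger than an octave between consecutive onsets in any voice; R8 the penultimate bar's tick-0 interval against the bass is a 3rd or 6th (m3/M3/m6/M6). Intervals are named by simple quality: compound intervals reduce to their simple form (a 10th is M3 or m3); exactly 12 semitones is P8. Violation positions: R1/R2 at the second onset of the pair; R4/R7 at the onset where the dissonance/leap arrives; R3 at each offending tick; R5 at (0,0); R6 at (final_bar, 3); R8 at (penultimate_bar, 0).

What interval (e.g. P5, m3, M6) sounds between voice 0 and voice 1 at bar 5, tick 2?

m3

voice 0=D3 voice 1=F3 -> m3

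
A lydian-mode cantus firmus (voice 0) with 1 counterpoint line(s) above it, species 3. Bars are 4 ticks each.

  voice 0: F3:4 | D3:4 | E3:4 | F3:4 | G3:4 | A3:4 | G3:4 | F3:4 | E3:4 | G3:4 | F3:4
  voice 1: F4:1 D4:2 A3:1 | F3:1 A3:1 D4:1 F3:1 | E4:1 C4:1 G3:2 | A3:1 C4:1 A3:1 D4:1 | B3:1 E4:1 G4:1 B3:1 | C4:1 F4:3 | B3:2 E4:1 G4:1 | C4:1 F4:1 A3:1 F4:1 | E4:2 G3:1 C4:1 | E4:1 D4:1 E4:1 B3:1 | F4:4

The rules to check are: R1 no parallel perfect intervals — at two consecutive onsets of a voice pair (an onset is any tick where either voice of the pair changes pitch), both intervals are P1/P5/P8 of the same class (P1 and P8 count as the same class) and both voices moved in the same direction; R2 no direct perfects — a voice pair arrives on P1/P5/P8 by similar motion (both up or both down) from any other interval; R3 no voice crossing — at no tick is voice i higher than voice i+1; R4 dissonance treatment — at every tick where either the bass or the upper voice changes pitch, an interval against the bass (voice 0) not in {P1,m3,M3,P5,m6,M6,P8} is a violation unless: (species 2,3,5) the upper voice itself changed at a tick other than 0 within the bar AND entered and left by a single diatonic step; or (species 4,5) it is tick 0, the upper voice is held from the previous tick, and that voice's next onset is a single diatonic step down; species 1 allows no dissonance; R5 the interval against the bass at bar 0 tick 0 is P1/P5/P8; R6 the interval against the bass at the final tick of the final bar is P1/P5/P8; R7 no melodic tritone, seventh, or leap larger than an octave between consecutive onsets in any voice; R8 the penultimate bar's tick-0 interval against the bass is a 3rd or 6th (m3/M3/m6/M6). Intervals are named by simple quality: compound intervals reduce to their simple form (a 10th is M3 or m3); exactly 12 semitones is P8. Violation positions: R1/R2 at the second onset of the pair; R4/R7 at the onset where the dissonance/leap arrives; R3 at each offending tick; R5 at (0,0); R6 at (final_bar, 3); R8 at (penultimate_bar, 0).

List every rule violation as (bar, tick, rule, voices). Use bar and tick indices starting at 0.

bar 0: v0=F3 v1=F4 downbeat P8
bar 1: v0=D3 v1=F3 downbeat m3
bar 2: v0=E3 v1=E4 downbeat P8
bar 3: v0=F3 v1=A3 downbeat M3
bar 4: v0=G3 v1=B3 downbeat M3
bar 5: v0=A3 v1=C4 downbeat m3
bar 6: v0=G3 v1=B3 downbeat M3
bar 7: v0=F3 v1=C4 downbeat P5
bar 8: v0=E3 v1=E4 downbeat P8
bar 9: v0=G3 v1=E4 downbeat M6
bar 10: v0=F3 v1=F4 downbeat P8
  -> R2 @ bar 2 tick 0 v(0, 1): D3/F3 m3 -> E3/E4 P8 similar
  -> R7 @ bar 2 tick 0 v(1,): F3->E4 leap 11st
  -> R7 @ bar 6 tick 0 v(1,): F4->B3 leap 6st
  -> R2 @ bar 7 tick 0 v(0, 1): G3/G4 P8 -> F3/C4 P5 similar
  -> R1 @ bar 8 tick 0 v(0, 1): F3/F4 P8 -> E3/E4 P8 similar
  -> R7 @ bar 10 tick 0 v(1,): B3->F4 leap 6st

(2, 0, R2, (0, 1))
(2, 0, R7, (1,))
(6, 0, R7, (1,))
(7, 0, R2, (0, 1))
(8, 0, R1, (0, 1))
(10, 0, R7, (1,))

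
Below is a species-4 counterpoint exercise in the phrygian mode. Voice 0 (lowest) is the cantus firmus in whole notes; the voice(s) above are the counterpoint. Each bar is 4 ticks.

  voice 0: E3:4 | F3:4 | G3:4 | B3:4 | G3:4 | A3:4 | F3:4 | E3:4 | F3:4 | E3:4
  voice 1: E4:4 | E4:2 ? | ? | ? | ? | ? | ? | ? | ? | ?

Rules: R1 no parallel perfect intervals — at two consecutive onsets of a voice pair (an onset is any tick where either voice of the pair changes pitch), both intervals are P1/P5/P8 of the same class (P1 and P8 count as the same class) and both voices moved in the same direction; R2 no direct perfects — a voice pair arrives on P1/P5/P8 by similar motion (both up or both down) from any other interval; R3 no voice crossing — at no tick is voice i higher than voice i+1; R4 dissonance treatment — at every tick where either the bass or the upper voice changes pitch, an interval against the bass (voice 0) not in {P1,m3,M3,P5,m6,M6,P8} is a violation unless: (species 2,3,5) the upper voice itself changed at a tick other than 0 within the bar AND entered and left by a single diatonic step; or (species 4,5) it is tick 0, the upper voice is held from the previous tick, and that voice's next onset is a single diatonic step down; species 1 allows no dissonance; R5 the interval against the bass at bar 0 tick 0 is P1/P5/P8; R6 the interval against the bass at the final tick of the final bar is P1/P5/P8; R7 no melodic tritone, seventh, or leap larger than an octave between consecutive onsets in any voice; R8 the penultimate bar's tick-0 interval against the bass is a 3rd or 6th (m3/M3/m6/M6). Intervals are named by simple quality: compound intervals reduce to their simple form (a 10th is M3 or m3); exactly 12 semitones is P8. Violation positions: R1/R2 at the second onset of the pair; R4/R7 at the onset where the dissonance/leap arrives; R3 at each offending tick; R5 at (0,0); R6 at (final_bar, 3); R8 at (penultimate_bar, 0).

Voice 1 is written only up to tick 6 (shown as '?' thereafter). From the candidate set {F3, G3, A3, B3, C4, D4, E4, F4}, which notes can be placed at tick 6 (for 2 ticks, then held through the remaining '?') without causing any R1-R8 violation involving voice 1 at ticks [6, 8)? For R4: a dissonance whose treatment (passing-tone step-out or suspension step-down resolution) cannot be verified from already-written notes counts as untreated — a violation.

F3: violates R7
G3: violates R4
A3: legal
B3: violates R4
C4: legal
D4: legal
E4: legal
F4: legal

{A3, C4, D4, E4, F4}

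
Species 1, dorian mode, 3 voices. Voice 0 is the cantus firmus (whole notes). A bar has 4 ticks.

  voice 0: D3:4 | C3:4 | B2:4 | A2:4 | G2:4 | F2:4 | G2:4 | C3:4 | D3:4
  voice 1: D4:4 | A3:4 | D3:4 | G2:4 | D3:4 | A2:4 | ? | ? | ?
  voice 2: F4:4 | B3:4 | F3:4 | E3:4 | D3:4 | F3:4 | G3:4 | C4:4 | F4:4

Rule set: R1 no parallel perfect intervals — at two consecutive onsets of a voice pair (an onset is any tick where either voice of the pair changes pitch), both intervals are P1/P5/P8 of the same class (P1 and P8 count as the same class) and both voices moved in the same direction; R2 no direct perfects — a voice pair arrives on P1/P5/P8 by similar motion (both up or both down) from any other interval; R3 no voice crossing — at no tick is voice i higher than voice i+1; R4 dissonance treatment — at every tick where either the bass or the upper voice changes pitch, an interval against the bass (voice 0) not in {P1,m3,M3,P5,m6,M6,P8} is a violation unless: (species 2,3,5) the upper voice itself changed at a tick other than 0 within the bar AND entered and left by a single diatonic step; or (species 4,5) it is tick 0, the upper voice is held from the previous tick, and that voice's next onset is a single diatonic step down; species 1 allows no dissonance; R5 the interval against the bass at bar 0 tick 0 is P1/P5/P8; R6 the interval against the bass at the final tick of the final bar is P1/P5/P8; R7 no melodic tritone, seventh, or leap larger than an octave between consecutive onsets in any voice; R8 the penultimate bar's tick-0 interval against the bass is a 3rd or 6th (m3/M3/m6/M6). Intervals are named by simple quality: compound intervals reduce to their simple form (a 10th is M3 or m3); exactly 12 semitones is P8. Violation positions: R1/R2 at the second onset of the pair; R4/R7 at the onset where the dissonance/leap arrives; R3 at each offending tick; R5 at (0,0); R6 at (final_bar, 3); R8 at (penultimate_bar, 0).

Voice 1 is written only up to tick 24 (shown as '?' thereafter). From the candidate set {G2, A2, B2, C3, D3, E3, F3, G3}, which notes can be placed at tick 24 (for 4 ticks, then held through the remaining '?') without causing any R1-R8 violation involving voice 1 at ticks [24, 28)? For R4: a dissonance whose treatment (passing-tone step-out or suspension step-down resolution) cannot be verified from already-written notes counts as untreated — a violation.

{B2, E3, G2}

G2: legal
A2: violates R4
B2: legal
C3: violates R2,R4
D3: violates R2
E3: legal
F3: violates R4
G3: violates R2,R7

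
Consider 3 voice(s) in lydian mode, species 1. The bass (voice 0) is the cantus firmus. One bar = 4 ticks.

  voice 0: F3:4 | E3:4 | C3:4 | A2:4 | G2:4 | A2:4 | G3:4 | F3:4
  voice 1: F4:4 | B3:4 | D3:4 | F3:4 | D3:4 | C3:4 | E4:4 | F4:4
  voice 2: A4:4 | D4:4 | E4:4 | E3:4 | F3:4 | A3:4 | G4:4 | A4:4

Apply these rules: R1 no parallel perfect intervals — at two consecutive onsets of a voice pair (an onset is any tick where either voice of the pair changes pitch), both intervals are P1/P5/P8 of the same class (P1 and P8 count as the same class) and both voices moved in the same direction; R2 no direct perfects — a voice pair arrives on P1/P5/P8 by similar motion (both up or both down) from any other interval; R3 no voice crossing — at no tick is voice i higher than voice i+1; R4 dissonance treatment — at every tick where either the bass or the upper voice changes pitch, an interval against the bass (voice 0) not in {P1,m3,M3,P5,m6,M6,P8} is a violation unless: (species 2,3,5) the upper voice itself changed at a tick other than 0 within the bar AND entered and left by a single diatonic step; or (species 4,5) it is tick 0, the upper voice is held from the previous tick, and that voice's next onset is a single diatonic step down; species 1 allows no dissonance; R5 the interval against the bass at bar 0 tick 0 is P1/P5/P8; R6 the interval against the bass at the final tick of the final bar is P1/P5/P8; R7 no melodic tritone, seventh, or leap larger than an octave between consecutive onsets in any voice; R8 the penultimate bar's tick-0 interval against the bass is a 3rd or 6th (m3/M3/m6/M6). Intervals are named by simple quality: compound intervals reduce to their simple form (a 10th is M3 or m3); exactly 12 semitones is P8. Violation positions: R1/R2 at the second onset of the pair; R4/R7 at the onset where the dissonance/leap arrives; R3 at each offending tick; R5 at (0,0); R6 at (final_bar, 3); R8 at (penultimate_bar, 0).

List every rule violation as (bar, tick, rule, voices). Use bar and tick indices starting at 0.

(0, 0, R5, (0, 2))
(1, 0, R2, (0, 1))
(1, 0, R4, (0, 2))
(1, 0, R7, (1,))
(2, 0, R4, (0, 1))
(3, 0, R2, (0, 2))
(3, 0, R3, (1, 2))
(3, 1, R3, (1, 2))
(3, 2, R3, (1, 2))
(3, 3, R3, (1, 2))
(4, 0, R2, (0, 1))
(4, 0, R4, (0, 2))
(5, 0, R2, (0, 2))
(6, 0, R1, (0, 2))
(6, 0, R7, (0,))
(6, 0, R7, (1,))
(6, 0, R7, (2,))
(6, 0, R8, (0, 2))
(7, 3, R6, (0, 2))

bar 0: v0=F3 v1=F4 v2=A4 downbeat M3
bar 1: v0=E3 v1=B3 v2=D4 downbeat m7
bar 2: v0=C3 v1=D3 v2=E4 downbeat M3
bar 3: v0=A2 v1=F3 v2=E3 downbeat P5
bar 4: v0=G2 v1=D3 v2=F3 downbeat m7
bar 5: v0=A2 v1=C3 v2=A3 downbeat P8
bar 6: v0=G3 v1=E4 v2=G4 downbeat P8
bar 7: v0=F3 v1=F4 v2=A4 downbeat M3
  -> R5 @ bar 0 tick 0 v(0, 2): opens on M3
  -> R2 @ bar 1 tick 0 v(0, 1): F3/F4 P8 -> E3/B3 P5 similar
  -> R4 @ bar 1 tick 0 v(0, 2): E3/D4 m7 untreated
  -> R7 @ bar 1 tick 0 v(1,): F4->B3 leap 6st
  -> R4 @ bar 2 tick 0 v(0, 1): C3/D3 M2 untreated
  -> R2 @ bar 3 tick 0 v(0, 2): C3/E4 M3 -> A2/E3 P5 similar
  -> R3 @ bar 3 tick 0 v(1, 2): F3 above E3
  -> R3 @ bar 3 tick 1 v(1, 2): F3 above E3
  -> R3 @ bar 3 tick 2 v(1, 2): F3 above E3
  -> R3 @ bar 3 tick 3 v(1, 2): F3 above E3
  -> R2 @ bar 4 tick 0 v(0, 1): A2/F3 m6 -> G2/D3 P5 similar
  -> R4 @ bar 4 tick 0 v(0, 2): G2/F3 m7 untreated
  -> R2 @ bar 5 tick 0 v(0, 2): G2/F3 m7 -> A2/A3 P8 similar
  -> R1 @ bar 6 tick 0 v(0, 2): A2/A3 P8 -> G3/G4 P8 similar
  -> R7 @ bar 6 tick 0 v(0,): A2->G3 leap 10st
  -> R7 @ bar 6 tick 0 v(1,): C3->E4 leap 16st
  -> R7 @ bar 6 tick 0 v(2,): A3->G4 leap 10st
  -> R8 @ bar 6 tick 0 v(0, 2): penult P8 not 3rd/6th
  -> R6 @ bar 7 tick 3 v(0, 2): closes on M3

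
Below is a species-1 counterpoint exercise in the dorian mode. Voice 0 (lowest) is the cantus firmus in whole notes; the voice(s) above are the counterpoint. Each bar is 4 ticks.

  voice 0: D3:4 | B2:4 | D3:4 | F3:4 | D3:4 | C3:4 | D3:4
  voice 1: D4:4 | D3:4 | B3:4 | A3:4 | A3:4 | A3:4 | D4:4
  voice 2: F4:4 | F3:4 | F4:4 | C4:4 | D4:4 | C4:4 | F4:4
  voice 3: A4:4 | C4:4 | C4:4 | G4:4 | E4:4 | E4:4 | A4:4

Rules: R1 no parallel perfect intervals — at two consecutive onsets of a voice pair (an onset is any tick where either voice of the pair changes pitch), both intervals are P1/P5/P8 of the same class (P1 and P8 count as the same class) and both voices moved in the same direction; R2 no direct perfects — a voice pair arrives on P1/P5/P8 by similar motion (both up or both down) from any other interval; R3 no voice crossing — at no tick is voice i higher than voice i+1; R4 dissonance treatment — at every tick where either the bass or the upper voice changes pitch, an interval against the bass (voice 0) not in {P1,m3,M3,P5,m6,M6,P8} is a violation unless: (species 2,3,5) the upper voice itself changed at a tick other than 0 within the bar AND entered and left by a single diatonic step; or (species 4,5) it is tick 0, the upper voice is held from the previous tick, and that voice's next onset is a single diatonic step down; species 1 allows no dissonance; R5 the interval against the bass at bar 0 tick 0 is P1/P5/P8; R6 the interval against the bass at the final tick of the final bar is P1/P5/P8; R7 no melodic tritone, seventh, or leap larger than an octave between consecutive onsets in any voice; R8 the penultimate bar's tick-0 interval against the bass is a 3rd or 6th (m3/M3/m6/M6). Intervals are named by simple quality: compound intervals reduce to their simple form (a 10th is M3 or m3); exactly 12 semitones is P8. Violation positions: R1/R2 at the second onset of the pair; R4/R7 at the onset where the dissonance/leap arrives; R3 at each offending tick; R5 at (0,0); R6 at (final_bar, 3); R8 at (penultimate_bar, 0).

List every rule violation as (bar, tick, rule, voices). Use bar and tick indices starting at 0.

bar 0: v0=D3 v1=D4 v2=F4 v3=A4 downbeat P5
bar 1: v0=B2 v1=D3 v2=F3 v3=C4 downbeat m2
bar 2: v0=D3 v1=B3 v2=F4 v3=C4 downbeat m7
bar 3: v0=F3 v1=A3 v2=C4 v3=G4 downbeat M2
bar 4: v0=D3 v1=A3 v2=D4 v3=E4 downbeat M2
bar 5: v0=C3 v1=A3 v2=C4 v3=E4 downbeat M3
bar 6: v0=D3 v1=D4 v2=F4 v3=A4 downbeat P5
  -> R5 @ bar 0 tick 0 v(0, 2): opens on m3
  -> R2 @ bar 1 tick 0 v(2, 3): F4/A4 M3 -> F3/C4 P5 similar
  -> R4 @ bar 1 tick 0 v(0, 2): B2/F3 TT untreated
  -> R4 @ bar 1 tick 0 v(0, 3): B2/C4 m2 untreated
  -> R3 @ bar 2 tick 0 v(2, 3): F4 above C4
  -> R4 @ bar 2 tick 0 v(0, 3): D3/C4 m7 untreated
  -> R3 @ bar 2 tick 1 v(2, 3): F4 above C4
  -> R3 @ bar 2 tick 2 v(2, 3): F4 above C4
  -> R3 @ bar 2 tick 3 v(2, 3): F4 above C4
  -> R4 @ bar 3 tick 0 v(0, 3): F3/G4 M2 untreated
  -> R4 @ bar 4 tick 0 v(0, 3): D3/E4 M2 untreated
  -> R1 @ bar 5 tick 0 v(0, 2): D3/D4 P8 -> C3/C4 P8 similar
  -> R8 @ bar 5 tick 0 v(0, 2): penult P8 not 3rd/6th
  -> R1 @ bar 6 tick 0 v(1, 3): A3/E4 P5 -> D4/A4 P5 similar
  -> R2 @ bar 6 tick 0 v(0, 1): C3/A3 M6 -> D3/D4 P8 similar
  -> R2 @ bar 6 tick 0 v(0, 3): C3/E4 M3 -> D3/A4 P5 similar
  -> R6 @ bar 6 tick 3 v(0, 2): closes on m3

(0, 0, R5, (0, 2))
(1, 0, R2, (2, 3))
(1, 0, R4, (0, 2))
(1, 0, R4, (0, 3))
(2, 0, R3, (2, 3))
(2, 0, R4, (0, 3))
(2, 1, R3, (2, 3))
(2, 2, R3, (2, 3))
(2, 3, R3, (2, 3))
(3, 0, R4, (0, 3))
(4, 0, R4, (0, 3))
(5, 0, R1, (0, 2))
(5, 0, R8, (0, 2))
(6, 0, R1, (1, 3))
(6, 0, R2, (0, 1))
(6, 0, R2, (0, 3))
(6, 3, R6, (0, 2))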